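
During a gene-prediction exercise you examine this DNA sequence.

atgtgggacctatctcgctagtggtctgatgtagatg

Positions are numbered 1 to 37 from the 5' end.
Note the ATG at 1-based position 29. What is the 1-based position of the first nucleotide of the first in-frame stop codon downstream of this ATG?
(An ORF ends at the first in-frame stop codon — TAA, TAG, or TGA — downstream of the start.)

32

Codons from position 29: ATG (29–31), TAG (32–34).
TAG is a stop codon; it begins at position 32.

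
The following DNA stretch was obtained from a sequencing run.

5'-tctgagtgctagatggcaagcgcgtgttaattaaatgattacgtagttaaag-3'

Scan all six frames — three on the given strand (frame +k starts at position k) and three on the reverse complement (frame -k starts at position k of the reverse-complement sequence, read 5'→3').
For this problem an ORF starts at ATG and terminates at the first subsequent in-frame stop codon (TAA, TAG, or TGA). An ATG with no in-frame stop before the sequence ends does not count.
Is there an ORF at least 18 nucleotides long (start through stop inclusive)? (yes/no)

yes

Reverse complement (5'→3'): CTTTAACTACGTAATCATTTAATTAACACGCGCTTGCCATCTAGCACTCAGA
Frame +1: TCT GAG TGC TAG ATG GCA AGC GCG TGT TAA TTA AAT GAT TAC GTA GTT AAA — ATG at 13, stop TAA at 28 → 18 nt.
Frame +2: CTG AGT GCT AGA TGG CAA GCG CGT GTT AAT TAA ATG ATT ACG TAG TTA AAG — ATG at 35, stop TAG at 44 → 12 nt.
Frame +3: TGA GTG CTA GAT GGC AAG CGC GTG TTA ATT AAA TGA TTA CGT AGT TAA — no ATG→stop ORF.
Frame -1: CTT TAA CTA CGT AAT CAT TTA ATT AAC ACG CGC TTG CCA TCT AGC ACT CAG — no ATG→stop ORF.
Frame -2: TTT AAC TAC GTA ATC ATT TAA TTA ACA CGC GCT TGC CAT CTA GCA CTC AGA — no ATG→stop ORF.
Frame -3: TTA ACT ACG TAA TCA TTT AAT TAA CAC GCG CTT GCC ATC TAG CAC TCA — no ATG→stop ORF.
Frame +1 has an ORF of 18 nucleotides (positions 13–30) ≥ 18, so yes.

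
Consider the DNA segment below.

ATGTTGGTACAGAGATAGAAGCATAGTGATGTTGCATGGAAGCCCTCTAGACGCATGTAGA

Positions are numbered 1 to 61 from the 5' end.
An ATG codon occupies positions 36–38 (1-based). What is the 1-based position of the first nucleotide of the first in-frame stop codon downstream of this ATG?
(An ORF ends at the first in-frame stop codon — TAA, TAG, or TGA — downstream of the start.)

Codons from position 36: ATG (36–38), GAA (39–41), GCC (42–44), CTC (45–47), TAG (48–50).
TAG is a stop codon; it begins at position 48.

48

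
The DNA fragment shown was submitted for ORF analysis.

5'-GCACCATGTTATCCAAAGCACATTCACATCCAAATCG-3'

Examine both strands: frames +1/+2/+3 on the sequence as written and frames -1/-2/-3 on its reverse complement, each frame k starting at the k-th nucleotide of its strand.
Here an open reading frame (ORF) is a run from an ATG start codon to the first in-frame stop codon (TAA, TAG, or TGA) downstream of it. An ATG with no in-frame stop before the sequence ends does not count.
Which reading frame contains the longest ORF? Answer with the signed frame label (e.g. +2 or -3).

-3

Reverse complement (5'→3'): CGATTTGGATGTGAATGTGCTTTGGATAACATGGTGC
Frame +1: GCA CCA TGT TAT CCA AAG CAC ATT CAC ATC CAA ATC — no ATG→stop ORF.
Frame +2: CAC CAT GTT ATC CAA AGC ACA TTC ACA TCC AAA TCG — no ATG→stop ORF.
Frame +3: ACC ATG TTA TCC AAA GCA CAT TCA CAT CCA AAT — no ATG→stop ORF.
Frame -1: CGA TTT GGA TGT GAA TGT GCT TTG GAT AAC ATG GTG — no ATG→stop ORF.
Frame -2: GAT TTG GAT GTG AAT GTG CTT TGG ATA ACA TGG TGC — no ATG→stop ORF.
Frame -3: ATT TGG ATG TGA ATG TGC TTT GGA TAA CAT GGT — ATG at 9, stop TGA at 12 → 6 nt; ATG at 15, stop TAA at 27 → 15 nt.
Longest ORF is 15 nt in frame -3 (positions 15–29).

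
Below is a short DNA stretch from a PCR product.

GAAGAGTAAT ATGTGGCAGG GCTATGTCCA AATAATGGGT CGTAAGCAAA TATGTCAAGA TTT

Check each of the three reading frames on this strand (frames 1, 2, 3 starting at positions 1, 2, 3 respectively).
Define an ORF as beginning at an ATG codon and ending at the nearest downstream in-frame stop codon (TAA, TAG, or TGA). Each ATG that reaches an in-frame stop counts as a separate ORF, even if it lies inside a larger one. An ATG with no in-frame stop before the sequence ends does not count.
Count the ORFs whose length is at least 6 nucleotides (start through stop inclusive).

Frame 1: GAA GAG TAA TAT GTG GCA GGG CTA TGT CCA AAT AAT GGG TCG TAA GCA AAT ATG TCA AGA TTT — no ATG→stop ORF.
Frame 2: AAG AGT AAT ATG TGG CAG GGC TAT GTC CAA ATA ATG GGT CGT AAG CAA ATA TGT CAA GAT — no ATG→stop ORF.
Frame 3: AGA GTA ATA TGT GGC AGG GCT ATG TCC AAA TAA TGG GTC GTA AGC AAA TAT GTC AAG ATT — ATG at 24, stop TAA at 33 → 12 nt.
ORFs ≥ 6 nucleotides: frame 3 24–35 (12 nucleotides). Count = 1.

1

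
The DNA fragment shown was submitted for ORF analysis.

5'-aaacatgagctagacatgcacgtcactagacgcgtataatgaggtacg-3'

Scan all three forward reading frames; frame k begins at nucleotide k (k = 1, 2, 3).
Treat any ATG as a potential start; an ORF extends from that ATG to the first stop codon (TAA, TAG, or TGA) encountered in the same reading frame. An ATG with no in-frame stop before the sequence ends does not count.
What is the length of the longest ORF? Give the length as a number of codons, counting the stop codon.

Frame 1: AAA CAT GAG CTA GAC ATG CAC GTC ACT AGA CGC GTA TAA TGA GGT ACG — ATG at 16, stop TAA at 37 → 24 nt.
Frame 2: AAC ATG AGC TAG ACA TGC ACG TCA CTA GAC GCG TAT AAT GAG GTA — ATG at 5, stop TAG at 11 → 9 nt.
Frame 3: ACA TGA GCT AGA CAT GCA CGT CAC TAG ACG CGT ATA ATG AGG TAC — no ATG→stop ORF.
Longest: frame 1, positions 16–39, 24 nt = 8 codons = 7 aa. → 8 codons.

8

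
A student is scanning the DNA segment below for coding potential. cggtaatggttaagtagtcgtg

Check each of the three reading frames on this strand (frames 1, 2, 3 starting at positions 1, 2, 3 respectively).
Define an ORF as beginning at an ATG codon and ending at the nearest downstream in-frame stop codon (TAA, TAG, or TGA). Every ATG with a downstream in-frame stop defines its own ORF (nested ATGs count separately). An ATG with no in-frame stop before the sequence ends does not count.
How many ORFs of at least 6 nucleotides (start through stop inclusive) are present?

1

Frame 1: CGG TAA TGG TTA AGT AGT CGT — no ATG→stop ORF.
Frame 2: GGT AAT GGT TAA GTA GTC GTG — no ATG→stop ORF.
Frame 3: GTA ATG GTT AAG TAG TCG — ATG at 6, stop TAG at 15 → 12 nt.
ORFs ≥ 6 nucleotides: frame 3 6–17 (12 nucleotides). Count = 1.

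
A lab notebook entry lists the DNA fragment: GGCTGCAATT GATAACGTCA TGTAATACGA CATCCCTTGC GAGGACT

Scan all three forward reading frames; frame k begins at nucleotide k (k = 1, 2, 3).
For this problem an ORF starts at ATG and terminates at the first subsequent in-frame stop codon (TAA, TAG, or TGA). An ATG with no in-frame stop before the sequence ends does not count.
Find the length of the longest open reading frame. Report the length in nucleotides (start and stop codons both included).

6

Frame 1: GGC TGC AAT TGA TAA CGT CAT GTA ATA CGA CAT CCC TTG CGA GGA — no ATG→stop ORF.
Frame 2: GCT GCA ATT GAT AAC GTC ATG TAA TAC GAC ATC CCT TGC GAG GAC — ATG at 20, stop TAA at 23 → 6 nt.
Frame 3: CTG CAA TTG ATA ACG TCA TGT AAT ACG ACA TCC CTT GCG AGG ACT — no ATG→stop ORF.
Longest: frame 2, positions 20–25, 6 nt = 2 codons = 1 aa. → 6 nucleotides.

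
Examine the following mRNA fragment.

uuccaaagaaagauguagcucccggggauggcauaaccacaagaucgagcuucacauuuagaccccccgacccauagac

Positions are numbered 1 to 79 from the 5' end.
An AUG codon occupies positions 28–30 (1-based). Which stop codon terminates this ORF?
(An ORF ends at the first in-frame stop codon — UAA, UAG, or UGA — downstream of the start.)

Codons from position 28: AUG (28–30), GCA (31–33), UAA (34–36).
The first in-frame stop codon is UAA.

UAA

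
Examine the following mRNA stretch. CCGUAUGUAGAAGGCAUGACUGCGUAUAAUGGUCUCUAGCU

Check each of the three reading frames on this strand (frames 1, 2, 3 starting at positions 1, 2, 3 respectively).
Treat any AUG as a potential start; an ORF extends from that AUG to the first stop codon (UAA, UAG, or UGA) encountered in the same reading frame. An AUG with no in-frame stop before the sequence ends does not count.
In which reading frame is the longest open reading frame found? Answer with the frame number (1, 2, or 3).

Frame 1: CCG UAU GUA GAA GGC AUG ACU GCG UAU AAU GGU CUC UAG — AUG at 16, stop UAG at 37 → 24 nt.
Frame 2: CGU AUG UAG AAG GCA UGA CUG CGU AUA AUG GUC UCU AGC — AUG at 5, stop UAG at 8 → 6 nt.
Frame 3: GUA UGU AGA AGG CAU GAC UGC GUA UAA UGG UCU CUA GCU — no AUG→stop ORF.
Longest ORF is 24 nt in frame 1 (positions 16–39).

1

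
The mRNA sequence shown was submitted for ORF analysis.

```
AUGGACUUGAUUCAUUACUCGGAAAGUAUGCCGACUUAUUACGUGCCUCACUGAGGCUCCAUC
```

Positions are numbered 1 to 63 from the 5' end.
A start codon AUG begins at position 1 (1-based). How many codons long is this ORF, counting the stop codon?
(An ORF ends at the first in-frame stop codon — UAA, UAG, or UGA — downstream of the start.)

18

Codons from position 1: AUG (1–3), GAC (4–6), UUG (7–9), AUU (10–12), CAU (13–15), UAC (16–18), UCG (19–21), GAA (22–24), AGU (25–27), AUG (28–30), CCG (31–33), ACU (34–36), UAU (37–39), UAC (40–42), GUG (43–45), CCU (46–48), CAC (49–51), UGA (52–54).
UGA is the first in-frame stop; that's 18 codons including the stop.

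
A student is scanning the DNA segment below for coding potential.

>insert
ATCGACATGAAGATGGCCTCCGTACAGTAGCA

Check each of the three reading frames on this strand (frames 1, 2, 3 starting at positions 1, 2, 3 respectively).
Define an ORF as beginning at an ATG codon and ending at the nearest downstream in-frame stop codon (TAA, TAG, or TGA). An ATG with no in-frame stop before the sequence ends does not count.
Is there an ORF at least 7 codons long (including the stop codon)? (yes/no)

Frame 1: ATC GAC ATG AAG ATG GCC TCC GTA CAG TAG — ATG at 7, stop TAG at 28 → 24 nt; ATG at 13, stop TAG at 28 → 18 nt.
Frame 2: TCG ACA TGA AGA TGG CCT CCG TAC AGT AGC — no ATG→stop ORF.
Frame 3: CGA CAT GAA GAT GGC CTC CGT ACA GTA GCA — no ATG→stop ORF.
Frame 1 has an ORF of 8 codons (positions 7–30) ≥ 7, so yes.

yes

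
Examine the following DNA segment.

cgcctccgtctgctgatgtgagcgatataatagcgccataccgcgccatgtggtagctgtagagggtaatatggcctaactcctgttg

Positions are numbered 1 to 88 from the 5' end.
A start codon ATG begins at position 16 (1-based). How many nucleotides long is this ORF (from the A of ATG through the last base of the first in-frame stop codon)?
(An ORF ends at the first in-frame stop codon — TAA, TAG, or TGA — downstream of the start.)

Codons from position 16: ATG (16–18), TGA (19–21).
TGA is the first in-frame stop; ORF spans 16–21, 6 nucleotides.

6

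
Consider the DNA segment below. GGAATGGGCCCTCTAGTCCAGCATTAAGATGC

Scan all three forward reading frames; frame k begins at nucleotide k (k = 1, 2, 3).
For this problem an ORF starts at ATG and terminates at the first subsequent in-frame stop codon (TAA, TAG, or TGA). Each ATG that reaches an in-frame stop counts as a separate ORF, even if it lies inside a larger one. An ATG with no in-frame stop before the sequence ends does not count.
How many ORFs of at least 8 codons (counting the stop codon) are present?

Frame 1: GGA ATG GGC CCT CTA GTC CAG CAT TAA GAT — ATG at 4, stop TAA at 25 → 24 nt.
Frame 2: GAA TGG GCC CTC TAG TCC AGC ATT AAG ATG — no ATG→stop ORF.
Frame 3: AAT GGG CCC TCT AGT CCA GCA TTA AGA TGC — no ATG→stop ORF.
ORFs ≥ 8 codons: frame 1 4–27 (8 codons). Count = 1.

1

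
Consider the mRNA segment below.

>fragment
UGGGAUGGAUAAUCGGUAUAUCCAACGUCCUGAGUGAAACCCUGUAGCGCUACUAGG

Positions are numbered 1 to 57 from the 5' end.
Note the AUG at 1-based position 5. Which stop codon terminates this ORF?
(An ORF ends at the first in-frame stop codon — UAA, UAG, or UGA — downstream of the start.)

Codons from position 5: AUG (5–7), GAU (8–10), AAU (11–13), CGG (14–16), UAU (17–19), AUC (20–22), CAA (23–25), CGU (26–28), CCU (29–31), GAG (32–34), UGA (35–37).
The first in-frame stop codon is UGA.

UGA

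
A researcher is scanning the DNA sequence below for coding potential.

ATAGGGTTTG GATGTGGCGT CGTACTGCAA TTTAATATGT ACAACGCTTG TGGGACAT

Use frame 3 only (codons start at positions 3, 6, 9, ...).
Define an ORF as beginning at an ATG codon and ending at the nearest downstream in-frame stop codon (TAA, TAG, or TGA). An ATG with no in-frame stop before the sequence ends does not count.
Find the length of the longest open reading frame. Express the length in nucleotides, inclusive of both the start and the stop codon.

Frame 3: AGG GTT TGG ATG TGG CGT CGT ACT GCA ATT TAA TAT GTA CAA CGC TTG TGG GAC — ATG at 12, stop TAA at 33 → 24 nt.
Longest: frame 3, positions 12–35, 24 nt = 8 codons = 7 aa. → 24 nucleotides.

24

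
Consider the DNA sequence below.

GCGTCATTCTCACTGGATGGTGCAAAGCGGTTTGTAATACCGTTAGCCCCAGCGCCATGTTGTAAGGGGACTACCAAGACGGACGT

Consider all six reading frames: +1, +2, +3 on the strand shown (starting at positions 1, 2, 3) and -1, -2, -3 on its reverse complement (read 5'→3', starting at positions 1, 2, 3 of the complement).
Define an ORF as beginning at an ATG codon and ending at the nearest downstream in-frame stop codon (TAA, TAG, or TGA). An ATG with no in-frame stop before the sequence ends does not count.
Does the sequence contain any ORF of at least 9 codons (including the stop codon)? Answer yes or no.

no

Reverse complement (5'→3'): ACGTCCGTCTTGGTAGTCCCCTTACAACATGGCGCTGGGGCTAACGGTATTACAAACCGCTTTGCACCATCCAGTGAGAATGACGC
Frame +1: GCG TCA TTC TCA CTG GAT GGT GCA AAG CGG TTT GTA ATA CCG TTA GCC CCA GCG CCA TGT TGT AAG GGG ACT ACC AAG ACG GAC — no ATG→stop ORF.
Frame +2: CGT CAT TCT CAC TGG ATG GTG CAA AGC GGT TTG TAA TAC CGT TAG CCC CAG CGC CAT GTT GTA AGG GGA CTA CCA AGA CGG ACG — ATG at 17, stop TAA at 35 → 21 nt.
Frame +3: GTC ATT CTC ACT GGA TGG TGC AAA GCG GTT TGT AAT ACC GTT AGC CCC AGC GCC ATG TTG TAA GGG GAC TAC CAA GAC GGA CGT — ATG at 57, stop TAA at 63 → 9 nt.
Frame -1: ACG TCC GTC TTG GTA GTC CCC TTA CAA CAT GGC GCT GGG GCT AAC GGT ATT ACA AAC CGC TTT GCA CCA TCC AGT GAG AAT GAC — no ATG→stop ORF.
Frame -2: CGT CCG TCT TGG TAG TCC CCT TAC AAC ATG GCG CTG GGG CTA ACG GTA TTA CAA ACC GCT TTG CAC CAT CCA GTG AGA ATG ACG — no ATG→stop ORF.
Frame -3: GTC CGT CTT GGT AGT CCC CTT ACA ACA TGG CGC TGG GGC TAA CGG TAT TAC AAA CCG CTT TGC ACC ATC CAG TGA GAA TGA CGC — no ATG→stop ORF.
Largest ORF found is 7 codons < 9, so no.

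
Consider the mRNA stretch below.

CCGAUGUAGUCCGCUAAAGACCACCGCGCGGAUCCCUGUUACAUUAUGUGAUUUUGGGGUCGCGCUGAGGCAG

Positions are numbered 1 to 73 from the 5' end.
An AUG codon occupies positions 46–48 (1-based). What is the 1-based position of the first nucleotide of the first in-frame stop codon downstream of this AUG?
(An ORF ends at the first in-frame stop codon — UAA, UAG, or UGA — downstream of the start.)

49

Codons from position 46: AUG (46–48), UGA (49–51).
UGA is a stop codon; it begins at position 49.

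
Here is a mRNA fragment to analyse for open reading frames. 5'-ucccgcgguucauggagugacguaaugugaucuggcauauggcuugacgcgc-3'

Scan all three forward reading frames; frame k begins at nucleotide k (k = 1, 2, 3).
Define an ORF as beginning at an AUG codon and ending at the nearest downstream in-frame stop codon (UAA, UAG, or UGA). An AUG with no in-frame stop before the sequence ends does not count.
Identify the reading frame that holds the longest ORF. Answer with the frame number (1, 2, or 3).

Frame 1: UCC CGC GGU UCA UGG AGU GAC GUA AUG UGA UCU GGC AUA UGG CUU GAC GCG — AUG at 25, stop UGA at 28 → 6 nt.
Frame 2: CCC GCG GUU CAU GGA GUG ACG UAA UGU GAU CUG GCA UAU GGC UUG ACG CGC — no AUG→stop ORF.
Frame 3: CCG CGG UUC AUG GAG UGA CGU AAU GUG AUC UGG CAU AUG GCU UGA CGC — AUG at 12, stop UGA at 18 → 9 nt; AUG at 39, stop UGA at 45 → 9 nt.
Longest ORF is 9 nt in frame 3 (positions 12–20).

3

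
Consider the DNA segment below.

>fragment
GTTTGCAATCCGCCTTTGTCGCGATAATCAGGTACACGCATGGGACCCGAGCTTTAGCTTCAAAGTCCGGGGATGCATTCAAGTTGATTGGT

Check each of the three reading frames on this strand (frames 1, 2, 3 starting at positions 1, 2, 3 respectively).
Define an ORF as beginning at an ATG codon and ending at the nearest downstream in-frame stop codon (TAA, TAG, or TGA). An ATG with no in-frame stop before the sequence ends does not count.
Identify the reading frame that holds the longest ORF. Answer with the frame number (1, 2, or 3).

Frame 1: GTT TGC AAT CCG CCT TTG TCG CGA TAA TCA GGT ACA CGC ATG GGA CCC GAG CTT TAG CTT CAA AGT CCG GGG ATG CAT TCA AGT TGA TTG — ATG at 40, stop TAG at 55 → 18 nt; ATG at 73, stop TGA at 85 → 15 nt.
Frame 2: TTT GCA ATC CGC CTT TGT CGC GAT AAT CAG GTA CAC GCA TGG GAC CCG AGC TTT AGC TTC AAA GTC CGG GGA TGC ATT CAA GTT GAT TGG — no ATG→stop ORF.
Frame 3: TTG CAA TCC GCC TTT GTC GCG ATA ATC AGG TAC ACG CAT GGG ACC CGA GCT TTA GCT TCA AAG TCC GGG GAT GCA TTC AAG TTG ATT GGT — no ATG→stop ORF.
Longest ORF is 18 nt in frame 1 (positions 40–57).

1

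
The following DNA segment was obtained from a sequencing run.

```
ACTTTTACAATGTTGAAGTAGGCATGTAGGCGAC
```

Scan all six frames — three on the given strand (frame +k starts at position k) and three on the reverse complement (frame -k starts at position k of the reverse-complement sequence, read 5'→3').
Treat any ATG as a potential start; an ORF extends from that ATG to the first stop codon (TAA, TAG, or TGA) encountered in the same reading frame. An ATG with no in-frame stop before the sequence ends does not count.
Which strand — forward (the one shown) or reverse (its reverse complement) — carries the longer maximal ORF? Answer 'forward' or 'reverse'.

reverse

Reverse complement (5'→3'): GTCGCCTACATGCCTACTTCAACATTGTAAAAGT
Frame +1: ACT TTT ACA ATG TTG AAG TAG GCA TGT AGG CGA — ATG at 10, stop TAG at 19 → 12 nt.
Frame +2: CTT TTA CAA TGT TGA AGT AGG CAT GTA GGC GAC — no ATG→stop ORF.
Frame +3: TTT TAC AAT GTT GAA GTA GGC ATG TAG GCG — ATG at 24, stop TAG at 27 → 6 nt.
Frame -1: GTC GCC TAC ATG CCT ACT TCA ACA TTG TAA AAG — ATG at 10, stop TAA at 28 → 21 nt.
Frame -2: TCG CCT ACA TGC CTA CTT CAA CAT TGT AAA AGT — no ATG→stop ORF.
Frame -3: CGC CTA CAT GCC TAC TTC AAC ATT GTA AAA — no ATG→stop ORF.
Forward-strand max 12 nt; reverse-strand max 21 nt. The reverse strand has the longer ORF.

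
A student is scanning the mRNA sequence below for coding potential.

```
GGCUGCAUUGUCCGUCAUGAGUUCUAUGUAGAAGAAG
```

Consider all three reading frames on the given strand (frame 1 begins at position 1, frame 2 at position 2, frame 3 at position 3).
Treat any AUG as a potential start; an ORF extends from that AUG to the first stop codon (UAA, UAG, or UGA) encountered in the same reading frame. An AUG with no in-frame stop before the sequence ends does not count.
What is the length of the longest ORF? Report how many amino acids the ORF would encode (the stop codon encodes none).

Frame 1: GGC UGC AUU GUC CGU CAU GAG UUC UAU GUA GAA GAA — no AUG→stop ORF.
Frame 2: GCU GCA UUG UCC GUC AUG AGU UCU AUG UAG AAG AAG — AUG at 17, stop UAG at 29 → 15 nt; AUG at 26, stop UAG at 29 → 6 nt.
Frame 3: CUG CAU UGU CCG UCA UGA GUU CUA UGU AGA AGA — no AUG→stop ORF.
Longest: frame 2, positions 17–31, 15 nt = 5 codons = 4 aa. → 4 amino acids.

4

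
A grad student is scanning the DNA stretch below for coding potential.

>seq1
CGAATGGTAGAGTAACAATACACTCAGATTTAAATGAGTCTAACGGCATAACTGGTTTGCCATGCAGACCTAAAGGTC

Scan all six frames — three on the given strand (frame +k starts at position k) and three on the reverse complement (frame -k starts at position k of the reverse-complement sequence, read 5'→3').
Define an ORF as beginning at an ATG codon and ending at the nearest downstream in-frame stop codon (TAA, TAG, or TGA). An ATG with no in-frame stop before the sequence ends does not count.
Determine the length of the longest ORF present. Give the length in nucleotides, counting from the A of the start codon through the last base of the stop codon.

24

Reverse complement (5'→3'): GACCTTTAGGTCTGCATGGCAAACCAGTTATGCCGTTAGACTCATTTAAATCTGAGTGTATTGTTACTCTACCATTCG
Frame +1: CGA ATG GTA GAG TAA CAA TAC ACT CAG ATT TAA ATG AGT CTA ACG GCA TAA CTG GTT TGC CAT GCA GAC CTA AAG GTC — ATG at 4, stop TAA at 13 → 12 nt; ATG at 34, stop TAA at 49 → 18 nt.
Frame +2: GAA TGG TAG AGT AAC AAT ACA CTC AGA TTT AAA TGA GTC TAA CGG CAT AAC TGG TTT GCC ATG CAG ACC TAA AGG — ATG at 62, stop TAA at 71 → 12 nt.
Frame +3: AAT GGT AGA GTA ACA ATA CAC TCA GAT TTA AAT GAG TCT AAC GGC ATA ACT GGT TTG CCA TGC AGA CCT AAA GGT — no ATG→stop ORF.
Frame -1: GAC CTT TAG GTC TGC ATG GCA AAC CAG TTA TGC CGT TAG ACT CAT TTA AAT CTG AGT GTA TTG TTA CTC TAC CAT TCG — ATG at 16, stop TAG at 37 → 24 nt.
Frame -2: ACC TTT AGG TCT GCA TGG CAA ACC AGT TAT GCC GTT AGA CTC ATT TAA ATC TGA GTG TAT TGT TAC TCT ACC ATT — no ATG→stop ORF.
Frame -3: CCT TTA GGT CTG CAT GGC AAA CCA GTT ATG CCG TTA GAC TCA TTT AAA TCT GAG TGT ATT GTT ACT CTA CCA TTC — no ATG→stop ORF.
Longest: frame -1, positions 16–39, 24 nt = 8 codons = 7 aa. → 24 nucleotides.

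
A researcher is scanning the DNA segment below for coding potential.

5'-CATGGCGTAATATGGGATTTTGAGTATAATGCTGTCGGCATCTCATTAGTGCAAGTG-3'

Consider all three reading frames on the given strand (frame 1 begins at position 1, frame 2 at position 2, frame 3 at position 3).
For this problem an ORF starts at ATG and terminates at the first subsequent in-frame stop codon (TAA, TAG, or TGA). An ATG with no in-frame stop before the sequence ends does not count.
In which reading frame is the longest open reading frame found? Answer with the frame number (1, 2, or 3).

2

Frame 1: CAT GGC GTA ATA TGG GAT TTT GAG TAT AAT GCT GTC GGC ATC TCA TTA GTG CAA GTG — no ATG→stop ORF.
Frame 2: ATG GCG TAA TAT GGG ATT TTG AGT ATA ATG CTG TCG GCA TCT CAT TAG TGC AAG — ATG at 2, stop TAA at 8 → 9 nt; ATG at 29, stop TAG at 47 → 21 nt.
Frame 3: TGG CGT AAT ATG GGA TTT TGA GTA TAA TGC TGT CGG CAT CTC ATT AGT GCA AGT — ATG at 12, stop TGA at 21 → 12 nt.
Longest ORF is 21 nt in frame 2 (positions 29–49).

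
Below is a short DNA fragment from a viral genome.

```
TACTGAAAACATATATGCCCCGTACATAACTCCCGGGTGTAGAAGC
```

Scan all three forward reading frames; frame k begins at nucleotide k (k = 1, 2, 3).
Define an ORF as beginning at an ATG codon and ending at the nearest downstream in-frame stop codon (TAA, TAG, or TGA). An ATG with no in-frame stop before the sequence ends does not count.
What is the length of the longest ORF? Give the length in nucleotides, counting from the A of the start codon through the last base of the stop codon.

Frame 1: TAC TGA AAA CAT ATA TGC CCC GTA CAT AAC TCC CGG GTG TAG AAG — no ATG→stop ORF.
Frame 2: ACT GAA AAC ATA TAT GCC CCG TAC ATA ACT CCC GGG TGT AGA AGC — no ATG→stop ORF.
Frame 3: CTG AAA ACA TAT ATG CCC CGT ACA TAA CTC CCG GGT GTA GAA — ATG at 15, stop TAA at 27 → 15 nt.
Longest: frame 3, positions 15–29, 15 nt = 5 codons = 4 aa. → 15 nucleotides.

15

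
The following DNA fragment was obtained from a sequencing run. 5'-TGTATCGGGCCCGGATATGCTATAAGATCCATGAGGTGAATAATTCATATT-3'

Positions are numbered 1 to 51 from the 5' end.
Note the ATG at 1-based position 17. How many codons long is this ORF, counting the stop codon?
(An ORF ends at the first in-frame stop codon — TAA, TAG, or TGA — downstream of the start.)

Codons from position 17: ATG (17–19), CTA (20–22), TAA (23–25).
TAA is the first in-frame stop; that's 3 codons including the stop.

3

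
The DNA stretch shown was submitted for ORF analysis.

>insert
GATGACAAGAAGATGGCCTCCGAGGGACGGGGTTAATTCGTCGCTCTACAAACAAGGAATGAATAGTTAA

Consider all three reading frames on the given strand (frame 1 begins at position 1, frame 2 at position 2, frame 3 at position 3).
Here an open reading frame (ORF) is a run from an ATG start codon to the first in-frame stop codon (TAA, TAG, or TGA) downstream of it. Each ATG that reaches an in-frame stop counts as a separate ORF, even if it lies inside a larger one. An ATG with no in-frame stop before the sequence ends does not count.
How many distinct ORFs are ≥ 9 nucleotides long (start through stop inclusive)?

Frame 1: GAT GAC AAG AAG ATG GCC TCC GAG GGA CGG GGT TAA TTC GTC GCT CTA CAA ACA AGG AAT GAA TAG TTA — ATG at 13, stop TAA at 34 → 24 nt.
Frame 2: ATG ACA AGA AGA TGG CCT CCG AGG GAC GGG GTT AAT TCG TCG CTC TAC AAA CAA GGA ATG AAT AGT TAA — ATG at 2, stop TAA at 68 → 69 nt; ATG at 59, stop TAA at 68 → 12 nt.
Frame 3: TGA CAA GAA GAT GGC CTC CGA GGG ACG GGG TTA ATT CGT CGC TCT ACA AAC AAG GAA TGA ATA GTT — no ATG→stop ORF.
ORFs ≥ 9 nucleotides: frame 1 13–36 (24 nucleotides), frame 2 2–70 (69 nucleotides), frame 2 59–70 (12 nucleotides). Count = 3.

3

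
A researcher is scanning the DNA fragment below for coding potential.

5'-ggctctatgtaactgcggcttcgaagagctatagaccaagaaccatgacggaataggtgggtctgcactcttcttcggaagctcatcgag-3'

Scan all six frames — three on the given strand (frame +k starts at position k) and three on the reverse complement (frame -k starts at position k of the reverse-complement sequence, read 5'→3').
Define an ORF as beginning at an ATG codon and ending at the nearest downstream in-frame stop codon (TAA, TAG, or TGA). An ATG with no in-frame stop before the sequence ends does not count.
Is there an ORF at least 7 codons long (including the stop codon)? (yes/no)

no

Reverse complement (5'→3'): CTCGATGAGCTTCCGAAGAAGAGTGCAGACCCACCTATTCCGTCATGGTTCTTGGTCTATAGCTCTTCGAAGCCGCAGTTACATAGAGCC
Frame +1: GGC TCT ATG TAA CTG CGG CTT CGA AGA GCT ATA GAC CAA GAA CCA TGA CGG AAT AGG TGG GTC TGC ACT CTT CTT CGG AAG CTC ATC GAG — ATG at 7, stop TAA at 10 → 6 nt.
Frame +2: GCT CTA TGT AAC TGC GGC TTC GAA GAG CTA TAG ACC AAG AAC CAT GAC GGA ATA GGT GGG TCT GCA CTC TTC TTC GGA AGC TCA TCG — no ATG→stop ORF.
Frame +3: CTC TAT GTA ACT GCG GCT TCG AAG AGC TAT AGA CCA AGA ACC ATG ACG GAA TAG GTG GGT CTG CAC TCT TCT TCG GAA GCT CAT CGA — ATG at 45, stop TAG at 54 → 12 nt.
Frame -1: CTC GAT GAG CTT CCG AAG AAG AGT GCA GAC CCA CCT ATT CCG TCA TGG TTC TTG GTC TAT AGC TCT TCG AAG CCG CAG TTA CAT AGA GCC — no ATG→stop ORF.
Frame -2: TCG ATG AGC TTC CGA AGA AGA GTG CAG ACC CAC CTA TTC CGT CAT GGT TCT TGG TCT ATA GCT CTT CGA AGC CGC AGT TAC ATA GAG — no ATG→stop ORF.
Frame -3: CGA TGA GCT TCC GAA GAA GAG TGC AGA CCC ACC TAT TCC GTC ATG GTT CTT GGT CTA TAG CTC TTC GAA GCC GCA GTT ACA TAG AGC — ATG at 45, stop TAG at 60 → 18 nt.
Largest ORF found is 6 codons < 7, so no.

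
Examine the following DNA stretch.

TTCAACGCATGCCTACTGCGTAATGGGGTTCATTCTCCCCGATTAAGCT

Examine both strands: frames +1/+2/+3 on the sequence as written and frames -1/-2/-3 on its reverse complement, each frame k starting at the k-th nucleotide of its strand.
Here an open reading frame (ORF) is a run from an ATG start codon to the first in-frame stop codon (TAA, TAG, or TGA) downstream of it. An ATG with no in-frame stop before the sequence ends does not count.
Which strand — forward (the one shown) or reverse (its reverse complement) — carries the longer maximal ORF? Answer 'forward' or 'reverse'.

Reverse complement (5'→3'): AGCTTAATCGGGGAGAATGAACCCCATTACGCAGTAGGCATGCGTTGAA
Frame +1: TTC AAC GCA TGC CTA CTG CGT AAT GGG GTT CAT TCT CCC CGA TTA AGC — no ATG→stop ORF.
Frame +2: TCA ACG CAT GCC TAC TGC GTA ATG GGG TTC ATT CTC CCC GAT TAA GCT — ATG at 23, stop TAA at 44 → 24 nt.
Frame +3: CAA CGC ATG CCT ACT GCG TAA TGG GGT TCA TTC TCC CCG ATT AAG — ATG at 9, stop TAA at 21 → 15 nt.
Frame -1: AGC TTA ATC GGG GAG AAT GAA CCC CAT TAC GCA GTA GGC ATG CGT TGA — ATG at 40, stop TGA at 46 → 9 nt.
Frame -2: GCT TAA TCG GGG AGA ATG AAC CCC ATT ACG CAG TAG GCA TGC GTT GAA — ATG at 17, stop TAG at 35 → 21 nt.
Frame -3: CTT AAT CGG GGA GAA TGA ACC CCA TTA CGC AGT AGG CAT GCG TTG — no ATG→stop ORF.
Forward-strand max 24 nt; reverse-strand max 21 nt. The forward strand has the longer ORF.

forward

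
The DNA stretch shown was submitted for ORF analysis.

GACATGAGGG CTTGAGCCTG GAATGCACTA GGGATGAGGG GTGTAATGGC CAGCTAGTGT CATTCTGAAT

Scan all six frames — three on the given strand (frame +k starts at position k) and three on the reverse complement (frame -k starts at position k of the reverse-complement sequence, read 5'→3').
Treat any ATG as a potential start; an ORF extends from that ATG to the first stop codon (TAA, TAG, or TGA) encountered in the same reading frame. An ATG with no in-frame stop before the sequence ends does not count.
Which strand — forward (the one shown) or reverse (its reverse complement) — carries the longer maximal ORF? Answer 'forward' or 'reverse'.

Reverse complement (5'→3'): ATTCAGAATGACACTAGCTGGCCATTACACCCCTCATCCCTAGTGCATTCCAGGCTCAAGCCCTCATGTC
Frame +1: GAC ATG AGG GCT TGA GCC TGG AAT GCA CTA GGG ATG AGG GGT GTA ATG GCC AGC TAG TGT CAT TCT GAA — ATG at 4, stop TGA at 13 → 12 nt; ATG at 34, stop TAG at 55 → 24 nt; ATG at 46, stop TAG at 55 → 12 nt.
Frame +2: ACA TGA GGG CTT GAG CCT GGA ATG CAC TAG GGA TGA GGG GTG TAA TGG CCA GCT AGT GTC ATT CTG AAT — ATG at 23, stop TAG at 29 → 9 nt.
Frame +3: CAT GAG GGC TTG AGC CTG GAA TGC ACT AGG GAT GAG GGG TGT AAT GGC CAG CTA GTG TCA TTC TGA — no ATG→stop ORF.
Frame -1: ATT CAG AAT GAC ACT AGC TGG CCA TTA CAC CCC TCA TCC CTA GTG CAT TCC AGG CTC AAG CCC TCA TGT — no ATG→stop ORF.
Frame -2: TTC AGA ATG ACA CTA GCT GGC CAT TAC ACC CCT CAT CCC TAG TGC ATT CCA GGC TCA AGC CCT CAT GTC — ATG at 8, stop TAG at 41 → 36 nt.
Frame -3: TCA GAA TGA CAC TAG CTG GCC ATT ACA CCC CTC ATC CCT AGT GCA TTC CAG GCT CAA GCC CTC ATG — no ATG→stop ORF.
Forward-strand max 24 nt; reverse-strand max 36 nt. The reverse strand has the longer ORF.

reverse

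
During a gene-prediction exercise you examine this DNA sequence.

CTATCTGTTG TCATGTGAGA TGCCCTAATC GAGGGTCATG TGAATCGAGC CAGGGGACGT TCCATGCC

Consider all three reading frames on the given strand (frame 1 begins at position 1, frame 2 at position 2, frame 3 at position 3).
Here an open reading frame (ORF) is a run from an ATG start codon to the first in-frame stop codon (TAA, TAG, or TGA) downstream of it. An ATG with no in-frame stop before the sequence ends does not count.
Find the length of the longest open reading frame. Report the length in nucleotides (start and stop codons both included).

9

Frame 1: CTA TCT GTT GTC ATG TGA GAT GCC CTA ATC GAG GGT CAT GTG AAT CGA GCC AGG GGA CGT TCC ATG — ATG at 13, stop TGA at 16 → 6 nt.
Frame 2: TAT CTG TTG TCA TGT GAG ATG CCC TAA TCG AGG GTC ATG TGA ATC GAG CCA GGG GAC GTT CCA TGC — ATG at 20, stop TAA at 26 → 9 nt; ATG at 38, stop TGA at 41 → 6 nt.
Frame 3: ATC TGT TGT CAT GTG AGA TGC CCT AAT CGA GGG TCA TGT GAA TCG AGC CAG GGG ACG TTC CAT GCC — no ATG→stop ORF.
Longest: frame 2, positions 20–28, 9 nt = 3 codons = 2 aa. → 9 nucleotides.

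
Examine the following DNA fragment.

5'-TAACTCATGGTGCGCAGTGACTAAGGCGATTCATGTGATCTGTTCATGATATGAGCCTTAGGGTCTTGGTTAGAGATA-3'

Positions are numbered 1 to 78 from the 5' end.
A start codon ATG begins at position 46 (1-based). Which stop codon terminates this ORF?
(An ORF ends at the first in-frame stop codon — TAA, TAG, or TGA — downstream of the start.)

TGA

Codons from position 46: ATG (46–48), ATA (49–51), TGA (52–54).
The first in-frame stop codon is TGA.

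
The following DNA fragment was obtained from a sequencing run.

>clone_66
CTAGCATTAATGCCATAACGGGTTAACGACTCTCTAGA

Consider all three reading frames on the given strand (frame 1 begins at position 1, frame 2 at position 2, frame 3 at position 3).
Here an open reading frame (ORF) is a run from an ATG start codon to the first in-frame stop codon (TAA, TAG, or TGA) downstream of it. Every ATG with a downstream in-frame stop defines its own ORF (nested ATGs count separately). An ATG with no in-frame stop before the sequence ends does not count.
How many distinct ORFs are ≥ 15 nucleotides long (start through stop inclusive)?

Frame 1: CTA GCA TTA ATG CCA TAA CGG GTT AAC GAC TCT CTA — ATG at 10, stop TAA at 16 → 9 nt.
Frame 2: TAG CAT TAA TGC CAT AAC GGG TTA ACG ACT CTC TAG — no ATG→stop ORF.
Frame 3: AGC ATT AAT GCC ATA ACG GGT TAA CGA CTC TCT AGA — no ATG→stop ORF.
No ORF reaches 15 nucleotides. Count = 0.

0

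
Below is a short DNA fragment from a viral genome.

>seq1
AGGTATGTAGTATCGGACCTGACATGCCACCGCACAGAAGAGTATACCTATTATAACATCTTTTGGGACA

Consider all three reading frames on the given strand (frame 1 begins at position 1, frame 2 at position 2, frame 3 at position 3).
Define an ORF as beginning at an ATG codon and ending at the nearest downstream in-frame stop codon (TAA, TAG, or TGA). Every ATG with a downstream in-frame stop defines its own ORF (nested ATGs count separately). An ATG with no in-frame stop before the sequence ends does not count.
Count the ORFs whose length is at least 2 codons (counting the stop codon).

2

Frame 1: AGG TAT GTA GTA TCG GAC CTG ACA TGC CAC CGC ACA GAA GAG TAT ACC TAT TAT AAC ATC TTT TGG GAC — no ATG→stop ORF.
Frame 2: GGT ATG TAG TAT CGG ACC TGA CAT GCC ACC GCA CAG AAG AGT ATA CCT ATT ATA ACA TCT TTT GGG ACA — ATG at 5, stop TAG at 8 → 6 nt.
Frame 3: GTA TGT AGT ATC GGA CCT GAC ATG CCA CCG CAC AGA AGA GTA TAC CTA TTA TAA CAT CTT TTG GGA — ATG at 24, stop TAA at 54 → 33 nt.
ORFs ≥ 2 codons: frame 2 5–10 (2 codons), frame 3 24–56 (11 codons). Count = 2.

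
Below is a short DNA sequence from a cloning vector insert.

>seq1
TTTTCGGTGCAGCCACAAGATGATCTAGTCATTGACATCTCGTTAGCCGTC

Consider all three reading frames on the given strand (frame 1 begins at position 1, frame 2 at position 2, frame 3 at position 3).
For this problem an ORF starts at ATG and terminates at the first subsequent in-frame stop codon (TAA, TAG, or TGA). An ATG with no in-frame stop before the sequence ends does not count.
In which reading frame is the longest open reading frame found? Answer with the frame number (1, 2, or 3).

Frame 1: TTT TCG GTG CAG CCA CAA GAT GAT CTA GTC ATT GAC ATC TCG TTA GCC GTC — no ATG→stop ORF.
Frame 2: TTT CGG TGC AGC CAC AAG ATG ATC TAG TCA TTG ACA TCT CGT TAG CCG — ATG at 20, stop TAG at 26 → 9 nt.
Frame 3: TTC GGT GCA GCC ACA AGA TGA TCT AGT CAT TGA CAT CTC GTT AGC CGT — no ATG→stop ORF.
Longest ORF is 9 nt in frame 2 (positions 20–28).

2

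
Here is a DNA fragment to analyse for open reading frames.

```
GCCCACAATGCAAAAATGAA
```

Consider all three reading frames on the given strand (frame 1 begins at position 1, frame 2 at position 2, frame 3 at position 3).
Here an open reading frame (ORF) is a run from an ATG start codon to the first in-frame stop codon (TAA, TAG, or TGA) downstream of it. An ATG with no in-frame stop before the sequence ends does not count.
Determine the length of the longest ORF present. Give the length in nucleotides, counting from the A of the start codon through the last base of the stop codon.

Frame 1: GCC CAC AAT GCA AAA ATG — no ATG→stop ORF.
Frame 2: CCC ACA ATG CAA AAA TGA — ATG at 8, stop TGA at 17 → 12 nt.
Frame 3: CCA CAA TGC AAA AAT GAA — no ATG→stop ORF.
Longest: frame 2, positions 8–19, 12 nt = 4 codons = 3 aa. → 12 nucleotides.

12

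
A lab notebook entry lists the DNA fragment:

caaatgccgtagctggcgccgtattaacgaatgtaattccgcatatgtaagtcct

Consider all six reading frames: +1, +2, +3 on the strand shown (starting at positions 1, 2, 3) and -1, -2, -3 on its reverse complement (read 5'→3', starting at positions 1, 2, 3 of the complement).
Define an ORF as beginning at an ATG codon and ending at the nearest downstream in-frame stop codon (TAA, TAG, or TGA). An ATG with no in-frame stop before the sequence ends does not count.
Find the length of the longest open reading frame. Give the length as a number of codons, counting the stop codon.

7

Reverse complement (5'→3'): AGGACTTACATATGCGGAATTACATTCGTTAATACGGCGCCAGCTACGGCATTTG
Frame +1: CAA ATG CCG TAG CTG GCG CCG TAT TAA CGA ATG TAA TTC CGC ATA TGT AAG TCC — ATG at 4, stop TAG at 10 → 9 nt; ATG at 31, stop TAA at 34 → 6 nt.
Frame +2: AAA TGC CGT AGC TGG CGC CGT ATT AAC GAA TGT AAT TCC GCA TAT GTA AGT CCT — no ATG→stop ORF.
Frame +3: AAT GCC GTA GCT GGC GCC GTA TTA ACG AAT GTA ATT CCG CAT ATG TAA GTC — ATG at 45, stop TAA at 48 → 6 nt.
Frame -1: AGG ACT TAC ATA TGC GGA ATT ACA TTC GTT AAT ACG GCG CCA GCT ACG GCA TTT — no ATG→stop ORF.
Frame -2: GGA CTT ACA TAT GCG GAA TTA CAT TCG TTA ATA CGG CGC CAG CTA CGG CAT TTG — no ATG→stop ORF.
Frame -3: GAC TTA CAT ATG CGG AAT TAC ATT CGT TAA TAC GGC GCC AGC TAC GGC ATT — ATG at 12, stop TAA at 30 → 21 nt.
Longest: frame -3, positions 12–32, 21 nt = 7 codons = 6 aa. → 7 codons.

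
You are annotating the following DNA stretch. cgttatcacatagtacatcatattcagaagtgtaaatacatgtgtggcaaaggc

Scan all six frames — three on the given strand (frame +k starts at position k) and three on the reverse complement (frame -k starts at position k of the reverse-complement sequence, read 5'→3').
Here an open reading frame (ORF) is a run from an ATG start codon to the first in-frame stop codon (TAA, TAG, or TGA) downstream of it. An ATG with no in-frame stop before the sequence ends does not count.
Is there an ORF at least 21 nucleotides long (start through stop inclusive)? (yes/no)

no

Reverse complement (5'→3'): GCCTTTGCCACACATGTATTTACACTTCTGAATATGATGTACTATGTGATAACG
Frame +1: CGT TAT CAC ATA GTA CAT CAT ATT CAG AAG TGT AAA TAC ATG TGT GGC AAA GGC — no ATG→stop ORF.
Frame +2: GTT ATC ACA TAG TAC ATC ATA TTC AGA AGT GTA AAT ACA TGT GTG GCA AAG — no ATG→stop ORF.
Frame +3: TTA TCA CAT AGT ACA TCA TAT TCA GAA GTG TAA ATA CAT GTG TGG CAA AGG — no ATG→stop ORF.
Frame -1: GCC TTT GCC ACA CAT GTA TTT ACA CTT CTG AAT ATG ATG TAC TAT GTG ATA ACG — no ATG→stop ORF.
Frame -2: CCT TTG CCA CAC ATG TAT TTA CAC TTC TGA ATA TGA TGT ACT ATG TGA TAA — ATG at 14, stop TGA at 29 → 18 nt; ATG at 44, stop TGA at 47 → 6 nt.
Frame -3: CTT TGC CAC ACA TGT ATT TAC ACT TCT GAA TAT GAT GTA CTA TGT GAT AAC — no ATG→stop ORF.
Largest ORF found is 18 nucleotides < 21, so no.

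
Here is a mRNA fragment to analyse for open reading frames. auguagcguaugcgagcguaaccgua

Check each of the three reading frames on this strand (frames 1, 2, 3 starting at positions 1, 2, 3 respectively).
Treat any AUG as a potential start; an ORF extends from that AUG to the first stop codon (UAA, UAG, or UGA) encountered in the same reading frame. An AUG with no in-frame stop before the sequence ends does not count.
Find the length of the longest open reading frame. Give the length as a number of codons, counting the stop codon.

4

Frame 1: AUG UAG CGU AUG CGA GCG UAA CCG — AUG at 1, stop UAG at 4 → 6 nt; AUG at 10, stop UAA at 19 → 12 nt.
Frame 2: UGU AGC GUA UGC GAG CGU AAC CGU — no AUG→stop ORF.
Frame 3: GUA GCG UAU GCG AGC GUA ACC GUA — no AUG→stop ORF.
Longest: frame 1, positions 10–21, 12 nt = 4 codons = 3 aa. → 4 codons.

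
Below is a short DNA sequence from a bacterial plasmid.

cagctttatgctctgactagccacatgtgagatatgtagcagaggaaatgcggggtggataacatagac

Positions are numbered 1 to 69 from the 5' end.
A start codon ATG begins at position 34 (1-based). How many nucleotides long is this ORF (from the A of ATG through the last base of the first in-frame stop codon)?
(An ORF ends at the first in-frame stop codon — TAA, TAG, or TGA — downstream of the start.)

Codons from position 34: ATG (34–36), TAG (37–39).
TAG is the first in-frame stop; ORF spans 34–39, 6 nucleotides.

6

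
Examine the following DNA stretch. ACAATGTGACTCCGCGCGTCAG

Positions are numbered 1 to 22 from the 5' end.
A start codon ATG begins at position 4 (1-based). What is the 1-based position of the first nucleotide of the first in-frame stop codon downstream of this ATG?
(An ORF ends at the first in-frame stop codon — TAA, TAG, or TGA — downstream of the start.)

7

Codons from position 4: ATG (4–6), TGA (7–9).
TGA is a stop codon; it begins at position 7.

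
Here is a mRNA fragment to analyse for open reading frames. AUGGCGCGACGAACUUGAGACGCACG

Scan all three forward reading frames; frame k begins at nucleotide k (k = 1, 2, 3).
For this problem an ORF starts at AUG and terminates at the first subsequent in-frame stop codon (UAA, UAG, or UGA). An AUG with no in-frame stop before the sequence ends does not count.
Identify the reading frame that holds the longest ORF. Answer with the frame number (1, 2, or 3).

1

Frame 1: AUG GCG CGA CGA ACU UGA GAC GCA — AUG at 1, stop UGA at 16 → 18 nt.
Frame 2: UGG CGC GAC GAA CUU GAG ACG CAC — no AUG→stop ORF.
Frame 3: GGC GCG ACG AAC UUG AGA CGC ACG — no AUG→stop ORF.
Longest ORF is 18 nt in frame 1 (positions 1–18).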